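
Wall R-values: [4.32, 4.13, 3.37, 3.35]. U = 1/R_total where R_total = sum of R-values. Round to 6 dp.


R_total = 4.32 + 4.13 + 3.37 + 3.35 = 15.17
U = 1/15.17 = 0.065920

0.065920


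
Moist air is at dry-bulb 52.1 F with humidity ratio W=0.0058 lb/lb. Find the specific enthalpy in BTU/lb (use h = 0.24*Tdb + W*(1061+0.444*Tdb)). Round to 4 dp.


h = 0.24*52.1 + 0.0058*(1061+0.444*52.1) = 18.7920 BTU/lb

18.7920 BTU/lb


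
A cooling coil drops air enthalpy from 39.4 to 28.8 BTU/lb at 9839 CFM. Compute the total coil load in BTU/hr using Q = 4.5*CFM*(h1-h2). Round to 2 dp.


Q = 4.5 * 9839 * (39.4 - 28.8) = 469320.30 BTU/hr

469320.30 BTU/hr


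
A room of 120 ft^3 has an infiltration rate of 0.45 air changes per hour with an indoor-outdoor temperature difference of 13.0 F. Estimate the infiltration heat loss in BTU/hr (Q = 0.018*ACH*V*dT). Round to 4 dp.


Q = 0.018 * 0.45 * 120 * 13.0 = 12.6360 BTU/hr

12.6360 BTU/hr


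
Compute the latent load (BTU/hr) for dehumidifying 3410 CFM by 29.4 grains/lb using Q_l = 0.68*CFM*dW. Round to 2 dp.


Q = 0.68 * 3410 * 29.4 = 68172.72 BTU/hr

68172.72 BTU/hr


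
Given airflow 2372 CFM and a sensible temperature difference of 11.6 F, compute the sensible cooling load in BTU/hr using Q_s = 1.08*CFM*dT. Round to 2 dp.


Q = 1.08 * 2372 * 11.6 = 29716.42 BTU/hr

29716.42 BTU/hr


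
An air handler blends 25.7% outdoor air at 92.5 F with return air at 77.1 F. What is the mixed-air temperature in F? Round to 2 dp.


T_mix = 77.1 + (25.7/100)*(92.5-77.1) = 81.06 F

81.06 F


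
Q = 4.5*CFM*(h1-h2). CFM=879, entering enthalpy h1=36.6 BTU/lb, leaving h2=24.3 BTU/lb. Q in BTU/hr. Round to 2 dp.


Q = 4.5 * 879 * (36.6 - 24.3) = 48652.65 BTU/hr

48652.65 BTU/hr


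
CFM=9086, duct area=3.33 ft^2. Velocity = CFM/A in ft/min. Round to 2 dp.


V = 9086 / 3.33 = 2728.53 ft/min

2728.53 ft/min


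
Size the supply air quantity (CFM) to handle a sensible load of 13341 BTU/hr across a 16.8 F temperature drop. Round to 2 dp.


CFM = 13341 / (1.08 * 16.8) = 735.28

735.28 CFM


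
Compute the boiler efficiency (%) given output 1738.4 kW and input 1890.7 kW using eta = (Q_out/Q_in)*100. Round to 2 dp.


eta = (1738.4/1890.7)*100 = 91.94 %

91.94 %


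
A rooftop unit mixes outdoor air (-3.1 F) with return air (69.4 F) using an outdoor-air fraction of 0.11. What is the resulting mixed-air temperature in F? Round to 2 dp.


T_mix = 0.11*(-3.1) + 0.89*69.4 = 61.43 F

61.43 F


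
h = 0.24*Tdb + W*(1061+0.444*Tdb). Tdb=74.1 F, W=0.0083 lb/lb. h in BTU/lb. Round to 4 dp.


h = 0.24*74.1 + 0.0083*(1061+0.444*74.1) = 26.8634 BTU/lb

26.8634 BTU/lb


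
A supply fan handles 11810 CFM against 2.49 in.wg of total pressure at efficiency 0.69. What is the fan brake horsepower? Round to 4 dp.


BHP = 11810 * 2.49 / (6356 * 0.69) = 6.7053 hp

6.7053 hp


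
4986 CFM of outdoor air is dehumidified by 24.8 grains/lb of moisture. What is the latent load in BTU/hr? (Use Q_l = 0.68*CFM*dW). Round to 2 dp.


Q = 0.68 * 4986 * 24.8 = 84083.90 BTU/hr

84083.90 BTU/hr


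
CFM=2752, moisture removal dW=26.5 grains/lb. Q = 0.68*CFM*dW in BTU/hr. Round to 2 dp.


Q = 0.68 * 2752 * 26.5 = 49591.04 BTU/hr

49591.04 BTU/hr


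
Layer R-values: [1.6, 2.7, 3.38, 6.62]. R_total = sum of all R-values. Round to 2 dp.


R_total = 1.6 + 2.7 + 3.38 + 6.62 = 14.30

14.30


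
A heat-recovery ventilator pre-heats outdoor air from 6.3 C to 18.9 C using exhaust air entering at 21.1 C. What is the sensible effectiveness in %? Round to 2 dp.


eff = (18.9-6.3)/(21.1-6.3)*100 = 85.14 %

85.14 %


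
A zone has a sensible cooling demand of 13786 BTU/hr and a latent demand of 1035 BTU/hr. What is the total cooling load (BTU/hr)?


Qt = 13786 + 1035 = 14821 BTU/hr

14821 BTU/hr


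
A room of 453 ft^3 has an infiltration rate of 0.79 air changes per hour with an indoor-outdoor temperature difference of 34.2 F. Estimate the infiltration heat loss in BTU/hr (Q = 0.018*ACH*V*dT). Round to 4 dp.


Q = 0.018 * 0.79 * 453 * 34.2 = 220.3048 BTU/hr

220.3048 BTU/hr


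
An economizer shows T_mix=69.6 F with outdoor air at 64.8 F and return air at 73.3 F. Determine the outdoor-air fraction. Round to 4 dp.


frac = (69.6 - 73.3) / (64.8 - 73.3) = 0.4353

0.4353


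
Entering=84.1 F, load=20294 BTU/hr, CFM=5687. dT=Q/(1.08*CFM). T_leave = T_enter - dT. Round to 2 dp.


dT = 20294/(1.08*5687) = 3.3042
T_leave = 84.1 - 3.3042 = 80.80 F

80.80 F


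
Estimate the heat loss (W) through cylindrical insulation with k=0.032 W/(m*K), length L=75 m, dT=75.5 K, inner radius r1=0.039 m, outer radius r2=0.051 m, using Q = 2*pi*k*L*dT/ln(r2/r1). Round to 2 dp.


Q = 2*pi*0.032*75*75.5/ln(0.051/0.039) = 4244.00 W

4244.00 W


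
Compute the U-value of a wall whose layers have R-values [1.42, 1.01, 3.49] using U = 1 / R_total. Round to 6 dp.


R_total = 1.42 + 1.01 + 3.49 = 5.92
U = 1/5.92 = 0.168919

0.168919


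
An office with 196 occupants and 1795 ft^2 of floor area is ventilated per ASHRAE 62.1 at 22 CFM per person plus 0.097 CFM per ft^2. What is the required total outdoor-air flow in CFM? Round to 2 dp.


Total = 196*22 + 1795*0.097 = 4486.12 CFM

4486.12 CFM


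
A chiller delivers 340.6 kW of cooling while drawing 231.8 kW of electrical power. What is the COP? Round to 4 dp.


COP = 340.6 / 231.8 = 1.4694

1.4694


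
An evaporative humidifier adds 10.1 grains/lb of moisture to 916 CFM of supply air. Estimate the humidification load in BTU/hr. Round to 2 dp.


Q = 0.68 * 916 * 10.1 = 6291.09 BTU/hr

6291.09 BTU/hr


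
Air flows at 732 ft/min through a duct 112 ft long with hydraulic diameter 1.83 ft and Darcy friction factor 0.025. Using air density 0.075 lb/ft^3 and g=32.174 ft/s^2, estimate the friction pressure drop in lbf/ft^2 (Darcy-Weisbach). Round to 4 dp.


v_fps = 732/60 = 12.2 ft/s
dp = 0.025*(112/1.83)*0.075*12.2^2/(2*32.174) = 0.2654 lbf/ft^2

0.2654 lbf/ft^2


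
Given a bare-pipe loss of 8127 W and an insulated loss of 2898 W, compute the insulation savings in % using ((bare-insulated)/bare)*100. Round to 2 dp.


Savings = ((8127-2898)/8127)*100 = 64.34 %

64.34 %


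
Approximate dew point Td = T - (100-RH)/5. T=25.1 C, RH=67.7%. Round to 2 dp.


Td = 25.1 - (100-67.7)/5 = 18.64 C

18.64 C


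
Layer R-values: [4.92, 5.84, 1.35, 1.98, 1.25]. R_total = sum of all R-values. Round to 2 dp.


R_total = 4.92 + 5.84 + 1.35 + 1.98 + 1.25 = 15.34

15.34


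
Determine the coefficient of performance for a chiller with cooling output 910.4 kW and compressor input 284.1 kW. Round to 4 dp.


COP = 910.4 / 284.1 = 3.2045

3.2045


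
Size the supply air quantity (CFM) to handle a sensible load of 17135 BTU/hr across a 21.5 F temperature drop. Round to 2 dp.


CFM = 17135 / (1.08 * 21.5) = 737.94

737.94 CFM


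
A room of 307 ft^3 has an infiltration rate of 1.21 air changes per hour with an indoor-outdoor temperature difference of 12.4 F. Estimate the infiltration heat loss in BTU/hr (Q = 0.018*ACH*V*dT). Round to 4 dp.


Q = 0.018 * 1.21 * 307 * 12.4 = 82.9121 BTU/hr

82.9121 BTU/hr


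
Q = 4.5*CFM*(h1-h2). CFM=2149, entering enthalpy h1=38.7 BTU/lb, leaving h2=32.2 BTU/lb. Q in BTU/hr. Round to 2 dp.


Q = 4.5 * 2149 * (38.7 - 32.2) = 62858.25 BTU/hr

62858.25 BTU/hr


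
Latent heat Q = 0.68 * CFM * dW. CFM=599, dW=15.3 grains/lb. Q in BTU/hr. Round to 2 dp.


Q = 0.68 * 599 * 15.3 = 6232.00 BTU/hr

6232.00 BTU/hr


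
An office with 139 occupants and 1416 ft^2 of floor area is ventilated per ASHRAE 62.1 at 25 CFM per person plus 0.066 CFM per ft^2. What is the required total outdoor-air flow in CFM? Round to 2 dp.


Total = 139*25 + 1416*0.066 = 3568.46 CFM

3568.46 CFM


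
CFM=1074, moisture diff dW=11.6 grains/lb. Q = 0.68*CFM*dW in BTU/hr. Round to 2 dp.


Q = 0.68 * 1074 * 11.6 = 8471.71 BTU/hr

8471.71 BTU/hr


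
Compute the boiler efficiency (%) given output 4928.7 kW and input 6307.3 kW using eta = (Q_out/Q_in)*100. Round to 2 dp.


eta = (4928.7/6307.3)*100 = 78.14 %

78.14 %


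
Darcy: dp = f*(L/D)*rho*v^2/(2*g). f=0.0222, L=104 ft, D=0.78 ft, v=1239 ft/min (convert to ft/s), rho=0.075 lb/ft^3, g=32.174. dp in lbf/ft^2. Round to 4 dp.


v_fps = 1239/60 = 20.65 ft/s
dp = 0.0222*(104/0.78)*0.075*20.65^2/(2*32.174) = 1.4712 lbf/ft^2

1.4712 lbf/ft^2


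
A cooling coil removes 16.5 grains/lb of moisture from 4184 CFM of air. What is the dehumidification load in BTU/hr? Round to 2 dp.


Q = 0.68 * 4184 * 16.5 = 46944.48 BTU/hr

46944.48 BTU/hr


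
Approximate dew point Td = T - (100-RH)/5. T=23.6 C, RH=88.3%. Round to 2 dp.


Td = 23.6 - (100-88.3)/5 = 21.26 C

21.26 C


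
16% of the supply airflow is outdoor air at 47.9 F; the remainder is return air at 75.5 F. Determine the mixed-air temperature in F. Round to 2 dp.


T_mix = 0.16*47.9 + 0.84*75.5 = 71.08 F

71.08 F


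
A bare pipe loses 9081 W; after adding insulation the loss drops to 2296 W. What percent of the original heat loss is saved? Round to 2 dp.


Savings = ((9081-2296)/9081)*100 = 74.72 %

74.72 %


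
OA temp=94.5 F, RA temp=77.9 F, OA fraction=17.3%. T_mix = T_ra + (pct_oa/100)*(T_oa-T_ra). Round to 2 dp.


T_mix = 77.9 + (17.3/100)*(94.5-77.9) = 80.77 F

80.77 F


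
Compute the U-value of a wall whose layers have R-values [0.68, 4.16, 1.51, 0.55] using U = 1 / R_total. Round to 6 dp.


R_total = 0.68 + 4.16 + 1.51 + 0.55 = 6.90
U = 1/6.90 = 0.144928

0.144928


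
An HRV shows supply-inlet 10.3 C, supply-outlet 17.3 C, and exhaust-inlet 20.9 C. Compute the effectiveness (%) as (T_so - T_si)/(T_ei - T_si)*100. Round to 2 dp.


eff = (17.3-10.3)/(20.9-10.3)*100 = 66.04 %

66.04 %


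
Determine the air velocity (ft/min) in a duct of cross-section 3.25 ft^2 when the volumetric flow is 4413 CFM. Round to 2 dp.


V = 4413 / 3.25 = 1357.85 ft/min

1357.85 ft/min


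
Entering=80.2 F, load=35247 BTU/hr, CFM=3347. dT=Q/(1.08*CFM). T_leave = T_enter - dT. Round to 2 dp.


dT = 35247/(1.08*3347) = 9.7509
T_leave = 80.2 - 9.7509 = 70.45 F

70.45 F


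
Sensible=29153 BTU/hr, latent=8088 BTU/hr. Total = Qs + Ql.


Qt = 29153 + 8088 = 37241 BTU/hr

37241 BTU/hr


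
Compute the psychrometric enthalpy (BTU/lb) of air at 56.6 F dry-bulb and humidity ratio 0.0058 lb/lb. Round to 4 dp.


h = 0.24*56.6 + 0.0058*(1061+0.444*56.6) = 19.8836 BTU/lb

19.8836 BTU/lb


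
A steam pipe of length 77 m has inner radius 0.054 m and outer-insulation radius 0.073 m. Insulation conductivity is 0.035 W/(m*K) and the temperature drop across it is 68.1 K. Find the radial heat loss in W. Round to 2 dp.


Q = 2*pi*0.035*77*68.1/ln(0.073/0.054) = 3825.02 W

3825.02 W


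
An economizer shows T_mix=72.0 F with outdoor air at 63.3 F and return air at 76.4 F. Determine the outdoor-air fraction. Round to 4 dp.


frac = (72.0 - 76.4) / (63.3 - 76.4) = 0.3359

0.3359


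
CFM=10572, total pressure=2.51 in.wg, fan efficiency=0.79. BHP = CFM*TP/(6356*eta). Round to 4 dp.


BHP = 10572 * 2.51 / (6356 * 0.79) = 5.2847 hp

5.2847 hp


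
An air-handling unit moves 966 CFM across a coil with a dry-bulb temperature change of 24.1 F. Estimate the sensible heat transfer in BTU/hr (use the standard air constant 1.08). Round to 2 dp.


Q = 1.08 * 966 * 24.1 = 25143.05 BTU/hr

25143.05 BTU/hr


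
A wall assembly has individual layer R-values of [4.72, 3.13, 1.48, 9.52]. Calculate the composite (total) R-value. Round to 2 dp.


R_total = 4.72 + 3.13 + 1.48 + 9.52 = 18.85

18.85


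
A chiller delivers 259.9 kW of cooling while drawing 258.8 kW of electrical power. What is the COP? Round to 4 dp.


COP = 259.9 / 258.8 = 1.0043

1.0043


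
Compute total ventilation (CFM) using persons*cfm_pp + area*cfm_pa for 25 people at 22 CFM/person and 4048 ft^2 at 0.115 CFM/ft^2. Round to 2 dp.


Total = 25*22 + 4048*0.115 = 1015.52 CFM

1015.52 CFM


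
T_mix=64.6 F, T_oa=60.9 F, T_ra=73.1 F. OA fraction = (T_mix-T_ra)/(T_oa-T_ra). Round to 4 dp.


frac = (64.6 - 73.1) / (60.9 - 73.1) = 0.6967

0.6967


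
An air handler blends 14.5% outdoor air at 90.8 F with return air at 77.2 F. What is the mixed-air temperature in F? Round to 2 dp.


T_mix = 77.2 + (14.5/100)*(90.8-77.2) = 79.17 F

79.17 F


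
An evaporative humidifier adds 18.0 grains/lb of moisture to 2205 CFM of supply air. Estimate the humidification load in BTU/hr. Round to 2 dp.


Q = 0.68 * 2205 * 18.0 = 26989.20 BTU/hr

26989.20 BTU/hr


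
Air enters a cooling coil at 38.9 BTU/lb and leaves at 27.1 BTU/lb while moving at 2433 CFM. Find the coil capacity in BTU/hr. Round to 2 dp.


Q = 4.5 * 2433 * (38.9 - 27.1) = 129192.30 BTU/hr

129192.30 BTU/hr


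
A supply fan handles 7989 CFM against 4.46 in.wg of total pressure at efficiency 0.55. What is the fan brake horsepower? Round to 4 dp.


BHP = 7989 * 4.46 / (6356 * 0.55) = 10.1925 hp

10.1925 hp


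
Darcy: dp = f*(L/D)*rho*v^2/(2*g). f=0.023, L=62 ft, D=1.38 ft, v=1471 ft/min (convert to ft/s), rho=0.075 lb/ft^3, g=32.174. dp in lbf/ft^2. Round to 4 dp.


v_fps = 1471/60 = 24.5167 ft/s
dp = 0.023*(62/1.38)*0.075*24.5167^2/(2*32.174) = 0.7239 lbf/ft^2

0.7239 lbf/ft^2


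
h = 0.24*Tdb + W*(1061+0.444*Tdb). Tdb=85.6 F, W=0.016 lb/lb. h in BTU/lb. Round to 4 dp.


h = 0.24*85.6 + 0.016*(1061+0.444*85.6) = 38.1281 BTU/lb

38.1281 BTU/lb


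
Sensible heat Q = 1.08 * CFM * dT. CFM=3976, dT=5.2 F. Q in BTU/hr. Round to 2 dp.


Q = 1.08 * 3976 * 5.2 = 22329.22 BTU/hr

22329.22 BTU/hr


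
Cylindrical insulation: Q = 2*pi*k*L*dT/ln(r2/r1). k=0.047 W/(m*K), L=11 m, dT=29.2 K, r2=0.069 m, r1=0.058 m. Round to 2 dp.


Q = 2*pi*0.047*11*29.2/ln(0.069/0.058) = 546.19 W

546.19 W


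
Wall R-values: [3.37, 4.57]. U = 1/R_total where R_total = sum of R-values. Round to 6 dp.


R_total = 3.37 + 4.57 = 7.94
U = 1/7.94 = 0.125945

0.125945


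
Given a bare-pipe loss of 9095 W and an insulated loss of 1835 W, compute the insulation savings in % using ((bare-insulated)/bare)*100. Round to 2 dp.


Savings = ((9095-1835)/9095)*100 = 79.82 %

79.82 %


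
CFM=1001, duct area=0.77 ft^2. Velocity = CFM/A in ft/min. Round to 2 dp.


V = 1001 / 0.77 = 1300.00 ft/min

1300.00 ft/min


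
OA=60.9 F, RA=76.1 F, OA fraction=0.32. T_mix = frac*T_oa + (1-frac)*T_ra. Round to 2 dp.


T_mix = 0.32*60.9 + 0.68*76.1 = 71.24 F

71.24 F


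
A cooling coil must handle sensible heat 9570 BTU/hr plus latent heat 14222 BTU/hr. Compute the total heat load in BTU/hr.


Qt = 9570 + 14222 = 23792 BTU/hr

23792 BTU/hr


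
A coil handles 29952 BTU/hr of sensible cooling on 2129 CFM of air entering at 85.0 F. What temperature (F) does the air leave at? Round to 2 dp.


dT = 29952/(1.08*2129) = 13.0265
T_leave = 85.0 - 13.0265 = 71.97 F

71.97 F


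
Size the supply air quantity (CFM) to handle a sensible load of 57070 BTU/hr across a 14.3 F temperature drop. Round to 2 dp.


CFM = 57070 / (1.08 * 14.3) = 3695.29

3695.29 CFM


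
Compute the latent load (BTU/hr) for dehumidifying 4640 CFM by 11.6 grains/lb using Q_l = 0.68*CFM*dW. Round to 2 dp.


Q = 0.68 * 4640 * 11.6 = 36600.32 BTU/hr

36600.32 BTU/hr


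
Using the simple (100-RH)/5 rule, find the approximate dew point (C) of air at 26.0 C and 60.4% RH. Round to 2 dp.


Td = 26.0 - (100-60.4)/5 = 18.08 C

18.08 C


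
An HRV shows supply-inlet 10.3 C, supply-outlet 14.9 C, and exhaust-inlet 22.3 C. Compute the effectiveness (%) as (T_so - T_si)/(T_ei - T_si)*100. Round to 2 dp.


eff = (14.9-10.3)/(22.3-10.3)*100 = 38.33 %

38.33 %


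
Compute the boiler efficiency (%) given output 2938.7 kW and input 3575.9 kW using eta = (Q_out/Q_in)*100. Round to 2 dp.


eta = (2938.7/3575.9)*100 = 82.18 %

82.18 %


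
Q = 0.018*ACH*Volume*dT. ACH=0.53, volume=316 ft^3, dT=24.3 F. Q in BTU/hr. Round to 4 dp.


Q = 0.018 * 0.53 * 316 * 24.3 = 73.2558 BTU/hr

73.2558 BTU/hr


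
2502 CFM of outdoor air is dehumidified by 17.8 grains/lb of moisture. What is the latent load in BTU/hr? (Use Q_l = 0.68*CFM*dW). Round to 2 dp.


Q = 0.68 * 2502 * 17.8 = 30284.21 BTU/hr

30284.21 BTU/hr


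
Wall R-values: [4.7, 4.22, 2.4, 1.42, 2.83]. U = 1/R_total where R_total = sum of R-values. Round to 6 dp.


R_total = 4.7 + 4.22 + 2.4 + 1.42 + 2.83 = 15.57
U = 1/15.57 = 0.064226

0.064226


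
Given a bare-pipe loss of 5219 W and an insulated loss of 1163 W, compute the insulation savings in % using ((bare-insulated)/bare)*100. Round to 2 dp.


Savings = ((5219-1163)/5219)*100 = 77.72 %

77.72 %


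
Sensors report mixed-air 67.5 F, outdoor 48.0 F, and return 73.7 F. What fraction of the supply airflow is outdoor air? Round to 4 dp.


frac = (67.5 - 73.7) / (48.0 - 73.7) = 0.2412

0.2412


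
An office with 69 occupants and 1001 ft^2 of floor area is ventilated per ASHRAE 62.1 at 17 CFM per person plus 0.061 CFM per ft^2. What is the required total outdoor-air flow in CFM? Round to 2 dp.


Total = 69*17 + 1001*0.061 = 1234.06 CFM

1234.06 CFM


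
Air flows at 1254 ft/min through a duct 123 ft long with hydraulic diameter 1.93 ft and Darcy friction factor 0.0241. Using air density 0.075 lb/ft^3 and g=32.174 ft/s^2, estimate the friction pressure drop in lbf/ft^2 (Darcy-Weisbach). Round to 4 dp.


v_fps = 1254/60 = 20.9 ft/s
dp = 0.0241*(123/1.93)*0.075*20.9^2/(2*32.174) = 0.7820 lbf/ft^2

0.7820 lbf/ft^2


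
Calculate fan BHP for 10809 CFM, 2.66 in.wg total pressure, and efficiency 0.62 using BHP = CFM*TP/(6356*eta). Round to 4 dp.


BHP = 10809 * 2.66 / (6356 * 0.62) = 7.2961 hp

7.2961 hp


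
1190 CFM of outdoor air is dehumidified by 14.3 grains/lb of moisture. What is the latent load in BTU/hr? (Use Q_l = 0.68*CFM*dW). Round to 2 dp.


Q = 0.68 * 1190 * 14.3 = 11571.56 BTU/hr

11571.56 BTU/hr


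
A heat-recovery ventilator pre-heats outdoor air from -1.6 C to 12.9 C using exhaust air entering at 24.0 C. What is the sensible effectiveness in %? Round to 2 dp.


eff = (12.9-(-1.6))/(24.0-(-1.6))*100 = 56.64 %

56.64 %


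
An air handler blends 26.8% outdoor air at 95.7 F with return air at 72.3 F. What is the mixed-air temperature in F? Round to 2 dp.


T_mix = 72.3 + (26.8/100)*(95.7-72.3) = 78.57 F

78.57 F


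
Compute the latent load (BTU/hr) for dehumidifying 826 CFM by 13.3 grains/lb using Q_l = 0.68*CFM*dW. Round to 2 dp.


Q = 0.68 * 826 * 13.3 = 7470.34 BTU/hr

7470.34 BTU/hr


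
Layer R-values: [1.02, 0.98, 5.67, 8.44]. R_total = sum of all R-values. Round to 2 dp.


R_total = 1.02 + 0.98 + 5.67 + 8.44 = 16.11

16.11


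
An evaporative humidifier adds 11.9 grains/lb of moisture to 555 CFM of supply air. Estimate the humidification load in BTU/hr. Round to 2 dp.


Q = 0.68 * 555 * 11.9 = 4491.06 BTU/hr

4491.06 BTU/hr


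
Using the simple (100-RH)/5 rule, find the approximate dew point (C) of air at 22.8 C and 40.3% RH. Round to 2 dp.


Td = 22.8 - (100-40.3)/5 = 10.86 C

10.86 C


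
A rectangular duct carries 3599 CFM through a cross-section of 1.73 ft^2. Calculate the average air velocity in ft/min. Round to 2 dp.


V = 3599 / 1.73 = 2080.35 ft/min

2080.35 ft/min


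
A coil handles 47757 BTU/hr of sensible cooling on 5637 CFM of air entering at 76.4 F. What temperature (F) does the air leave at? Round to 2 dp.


dT = 47757/(1.08*5637) = 7.8445
T_leave = 76.4 - 7.8445 = 68.56 F

68.56 F


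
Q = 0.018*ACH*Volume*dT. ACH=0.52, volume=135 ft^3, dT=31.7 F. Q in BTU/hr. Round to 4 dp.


Q = 0.018 * 0.52 * 135 * 31.7 = 40.0561 BTU/hr

40.0561 BTU/hr


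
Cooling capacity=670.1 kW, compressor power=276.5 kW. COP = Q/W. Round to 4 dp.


COP = 670.1 / 276.5 = 2.4235

2.4235


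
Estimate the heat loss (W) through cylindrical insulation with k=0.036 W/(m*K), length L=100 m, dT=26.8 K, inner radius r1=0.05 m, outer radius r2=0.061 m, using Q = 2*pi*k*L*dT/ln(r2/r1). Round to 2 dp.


Q = 2*pi*0.036*100*26.8/ln(0.061/0.05) = 3048.52 W

3048.52 W


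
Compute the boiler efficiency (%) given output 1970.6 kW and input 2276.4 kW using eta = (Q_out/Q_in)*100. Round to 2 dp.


eta = (1970.6/2276.4)*100 = 86.57 %

86.57 %


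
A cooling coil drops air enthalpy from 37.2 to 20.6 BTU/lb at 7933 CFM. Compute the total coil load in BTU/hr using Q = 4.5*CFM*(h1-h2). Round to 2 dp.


Q = 4.5 * 7933 * (37.2 - 20.6) = 592595.10 BTU/hr

592595.10 BTU/hr


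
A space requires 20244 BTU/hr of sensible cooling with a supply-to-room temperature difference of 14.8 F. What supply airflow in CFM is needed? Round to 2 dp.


CFM = 20244 / (1.08 * 14.8) = 1266.52

1266.52 CFM


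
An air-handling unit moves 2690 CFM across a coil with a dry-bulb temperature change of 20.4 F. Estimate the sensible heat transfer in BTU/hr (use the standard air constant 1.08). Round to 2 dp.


Q = 1.08 * 2690 * 20.4 = 59266.08 BTU/hr

59266.08 BTU/hr


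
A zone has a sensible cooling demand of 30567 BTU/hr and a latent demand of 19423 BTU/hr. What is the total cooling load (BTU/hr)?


Qt = 30567 + 19423 = 49990 BTU/hr

49990 BTU/hr


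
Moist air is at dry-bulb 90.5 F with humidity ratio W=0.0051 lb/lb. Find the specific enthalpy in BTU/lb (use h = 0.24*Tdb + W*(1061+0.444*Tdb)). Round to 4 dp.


h = 0.24*90.5 + 0.0051*(1061+0.444*90.5) = 27.3360 BTU/lb

27.3360 BTU/lb


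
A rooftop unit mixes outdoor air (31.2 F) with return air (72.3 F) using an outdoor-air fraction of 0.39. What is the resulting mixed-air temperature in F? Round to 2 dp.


T_mix = 0.39*31.2 + 0.61*72.3 = 56.27 F

56.27 F


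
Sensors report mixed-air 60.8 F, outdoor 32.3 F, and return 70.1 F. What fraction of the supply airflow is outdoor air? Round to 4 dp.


frac = (60.8 - 70.1) / (32.3 - 70.1) = 0.2460

0.2460


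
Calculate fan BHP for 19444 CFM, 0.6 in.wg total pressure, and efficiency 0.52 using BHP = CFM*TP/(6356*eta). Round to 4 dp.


BHP = 19444 * 0.6 / (6356 * 0.52) = 3.5298 hp

3.5298 hp


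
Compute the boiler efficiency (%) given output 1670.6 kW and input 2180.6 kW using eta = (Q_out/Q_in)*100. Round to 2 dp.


eta = (1670.6/2180.6)*100 = 76.61 %

76.61 %


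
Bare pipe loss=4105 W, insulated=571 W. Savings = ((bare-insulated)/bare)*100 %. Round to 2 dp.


Savings = ((4105-571)/4105)*100 = 86.09 %

86.09 %


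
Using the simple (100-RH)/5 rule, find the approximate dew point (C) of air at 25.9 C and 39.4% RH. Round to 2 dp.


Td = 25.9 - (100-39.4)/5 = 13.78 C

13.78 C


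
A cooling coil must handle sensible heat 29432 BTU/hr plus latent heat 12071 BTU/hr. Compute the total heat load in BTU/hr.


Qt = 29432 + 12071 = 41503 BTU/hr

41503 BTU/hr


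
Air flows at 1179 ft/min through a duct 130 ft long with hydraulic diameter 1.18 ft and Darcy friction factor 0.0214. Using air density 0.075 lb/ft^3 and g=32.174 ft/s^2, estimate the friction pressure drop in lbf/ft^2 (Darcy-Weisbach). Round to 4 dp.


v_fps = 1179/60 = 19.65 ft/s
dp = 0.0214*(130/1.18)*0.075*19.65^2/(2*32.174) = 1.0610 lbf/ft^2

1.0610 lbf/ft^2


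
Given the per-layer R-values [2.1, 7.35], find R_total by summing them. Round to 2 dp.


R_total = 2.1 + 7.35 = 9.45

9.45


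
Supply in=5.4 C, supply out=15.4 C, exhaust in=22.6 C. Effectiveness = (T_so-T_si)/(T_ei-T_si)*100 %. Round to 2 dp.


eff = (15.4-5.4)/(22.6-5.4)*100 = 58.14 %

58.14 %


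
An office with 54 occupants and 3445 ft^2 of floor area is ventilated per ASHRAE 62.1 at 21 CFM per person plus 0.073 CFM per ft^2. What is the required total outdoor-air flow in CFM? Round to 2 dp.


Total = 54*21 + 3445*0.073 = 1385.49 CFM

1385.49 CFM


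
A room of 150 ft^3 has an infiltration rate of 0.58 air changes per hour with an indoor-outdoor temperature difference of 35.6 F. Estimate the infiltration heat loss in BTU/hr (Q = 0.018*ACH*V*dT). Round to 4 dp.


Q = 0.018 * 0.58 * 150 * 35.6 = 55.7496 BTU/hr

55.7496 BTU/hr


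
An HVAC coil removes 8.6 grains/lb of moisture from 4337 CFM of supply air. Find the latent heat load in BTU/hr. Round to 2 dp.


Q = 0.68 * 4337 * 8.6 = 25362.78 BTU/hr

25362.78 BTU/hr


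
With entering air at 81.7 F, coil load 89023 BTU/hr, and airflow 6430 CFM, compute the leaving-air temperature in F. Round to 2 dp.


dT = 89023/(1.08*6430) = 12.8194
T_leave = 81.7 - 12.8194 = 68.88 F

68.88 F


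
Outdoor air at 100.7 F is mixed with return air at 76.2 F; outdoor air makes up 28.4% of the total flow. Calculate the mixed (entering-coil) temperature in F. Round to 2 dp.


T_mix = 76.2 + (28.4/100)*(100.7-76.2) = 83.16 F

83.16 F


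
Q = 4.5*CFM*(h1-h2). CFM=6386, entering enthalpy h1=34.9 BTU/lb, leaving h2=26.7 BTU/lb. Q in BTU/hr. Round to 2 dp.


Q = 4.5 * 6386 * (34.9 - 26.7) = 235643.40 BTU/hr

235643.40 BTU/hr


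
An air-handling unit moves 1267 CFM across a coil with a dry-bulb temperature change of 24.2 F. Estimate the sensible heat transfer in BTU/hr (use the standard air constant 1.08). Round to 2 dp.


Q = 1.08 * 1267 * 24.2 = 33114.31 BTU/hr

33114.31 BTU/hr


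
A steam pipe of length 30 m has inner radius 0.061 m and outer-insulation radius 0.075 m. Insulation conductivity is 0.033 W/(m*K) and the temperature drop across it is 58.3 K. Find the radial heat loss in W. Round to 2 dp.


Q = 2*pi*0.033*30*58.3/ln(0.075/0.061) = 1755.19 W

1755.19 W


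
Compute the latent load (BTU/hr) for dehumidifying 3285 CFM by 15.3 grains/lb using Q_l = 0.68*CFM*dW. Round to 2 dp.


Q = 0.68 * 3285 * 15.3 = 34177.14 BTU/hr

34177.14 BTU/hr


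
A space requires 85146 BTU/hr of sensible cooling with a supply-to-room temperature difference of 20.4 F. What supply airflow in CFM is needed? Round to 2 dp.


CFM = 85146 / (1.08 * 20.4) = 3864.65

3864.65 CFM


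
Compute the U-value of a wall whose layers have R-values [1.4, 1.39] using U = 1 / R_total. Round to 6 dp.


R_total = 1.4 + 1.39 = 2.79
U = 1/2.79 = 0.358423

0.358423


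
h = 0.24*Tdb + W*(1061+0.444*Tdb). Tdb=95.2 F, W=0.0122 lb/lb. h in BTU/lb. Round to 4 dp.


h = 0.24*95.2 + 0.0122*(1061+0.444*95.2) = 36.3079 BTU/lb

36.3079 BTU/lb


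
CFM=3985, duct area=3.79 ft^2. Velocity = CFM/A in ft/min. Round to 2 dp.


V = 3985 / 3.79 = 1051.45 ft/min

1051.45 ft/min


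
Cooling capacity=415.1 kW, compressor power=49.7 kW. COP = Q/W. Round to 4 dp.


COP = 415.1 / 49.7 = 8.3521

8.3521


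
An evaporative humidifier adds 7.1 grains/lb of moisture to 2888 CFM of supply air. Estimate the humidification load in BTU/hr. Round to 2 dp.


Q = 0.68 * 2888 * 7.1 = 13943.26 BTU/hr

13943.26 BTU/hr


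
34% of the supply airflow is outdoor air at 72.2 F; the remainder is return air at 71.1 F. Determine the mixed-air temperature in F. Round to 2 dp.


T_mix = 0.34*72.2 + 0.66*71.1 = 71.47 F

71.47 F


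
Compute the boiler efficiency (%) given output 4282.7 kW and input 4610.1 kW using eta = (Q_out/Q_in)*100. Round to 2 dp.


eta = (4282.7/4610.1)*100 = 92.90 %

92.90 %


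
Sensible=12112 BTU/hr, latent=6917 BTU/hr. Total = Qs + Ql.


Qt = 12112 + 6917 = 19029 BTU/hr

19029 BTU/hr


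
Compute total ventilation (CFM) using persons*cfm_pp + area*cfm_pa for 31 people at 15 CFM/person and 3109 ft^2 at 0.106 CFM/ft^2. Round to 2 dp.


Total = 31*15 + 3109*0.106 = 794.55 CFM

794.55 CFM


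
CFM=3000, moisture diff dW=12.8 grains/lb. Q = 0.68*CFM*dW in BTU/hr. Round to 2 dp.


Q = 0.68 * 3000 * 12.8 = 26112.00 BTU/hr

26112.00 BTU/hr


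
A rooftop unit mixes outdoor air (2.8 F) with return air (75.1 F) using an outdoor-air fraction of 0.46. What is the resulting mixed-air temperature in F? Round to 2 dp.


T_mix = 0.46*2.8 + 0.54*75.1 = 41.84 F

41.84 F


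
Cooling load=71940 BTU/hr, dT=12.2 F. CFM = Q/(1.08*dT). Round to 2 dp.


CFM = 71940 / (1.08 * 12.2) = 5459.93

5459.93 CFM


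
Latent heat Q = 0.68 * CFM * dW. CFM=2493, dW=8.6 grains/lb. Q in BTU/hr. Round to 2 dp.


Q = 0.68 * 2493 * 8.6 = 14579.06 BTU/hr

14579.06 BTU/hr


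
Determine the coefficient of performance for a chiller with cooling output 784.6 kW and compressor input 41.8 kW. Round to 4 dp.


COP = 784.6 / 41.8 = 18.7703

18.7703


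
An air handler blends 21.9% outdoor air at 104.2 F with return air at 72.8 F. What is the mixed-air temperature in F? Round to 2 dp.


T_mix = 72.8 + (21.9/100)*(104.2-72.8) = 79.68 F

79.68 F


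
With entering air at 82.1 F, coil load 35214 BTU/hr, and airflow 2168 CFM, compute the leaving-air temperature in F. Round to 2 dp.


dT = 35214/(1.08*2168) = 15.0395
T_leave = 82.1 - 15.0395 = 67.06 F

67.06 F


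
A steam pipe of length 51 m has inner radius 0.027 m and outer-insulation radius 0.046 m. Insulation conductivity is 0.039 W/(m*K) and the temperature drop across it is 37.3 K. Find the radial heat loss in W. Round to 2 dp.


Q = 2*pi*0.039*51*37.3/ln(0.046/0.027) = 874.89 W

874.89 W


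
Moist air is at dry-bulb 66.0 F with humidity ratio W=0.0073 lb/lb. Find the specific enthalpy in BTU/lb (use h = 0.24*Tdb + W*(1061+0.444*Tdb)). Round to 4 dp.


h = 0.24*66.0 + 0.0073*(1061+0.444*66.0) = 23.7992 BTU/lb

23.7992 BTU/lb


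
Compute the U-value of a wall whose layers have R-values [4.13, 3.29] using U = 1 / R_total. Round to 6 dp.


R_total = 4.13 + 3.29 = 7.42
U = 1/7.42 = 0.134771

0.134771


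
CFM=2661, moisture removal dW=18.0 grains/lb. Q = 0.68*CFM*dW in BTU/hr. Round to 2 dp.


Q = 0.68 * 2661 * 18.0 = 32570.64 BTU/hr

32570.64 BTU/hr


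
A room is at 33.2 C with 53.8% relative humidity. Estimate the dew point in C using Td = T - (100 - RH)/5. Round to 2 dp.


Td = 33.2 - (100-53.8)/5 = 23.96 C

23.96 C


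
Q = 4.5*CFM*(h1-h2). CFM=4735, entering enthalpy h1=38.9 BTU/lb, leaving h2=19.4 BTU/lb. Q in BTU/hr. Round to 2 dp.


Q = 4.5 * 4735 * (38.9 - 19.4) = 415496.25 BTU/hr

415496.25 BTU/hr


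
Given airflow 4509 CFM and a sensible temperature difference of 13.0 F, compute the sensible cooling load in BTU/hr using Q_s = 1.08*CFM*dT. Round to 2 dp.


Q = 1.08 * 4509 * 13.0 = 63306.36 BTU/hr

63306.36 BTU/hr


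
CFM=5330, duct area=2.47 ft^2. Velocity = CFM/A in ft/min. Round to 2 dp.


V = 5330 / 2.47 = 2157.89 ft/min

2157.89 ft/min


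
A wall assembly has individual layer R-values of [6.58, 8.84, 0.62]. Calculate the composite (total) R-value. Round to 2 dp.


R_total = 6.58 + 8.84 + 0.62 = 16.04

16.04


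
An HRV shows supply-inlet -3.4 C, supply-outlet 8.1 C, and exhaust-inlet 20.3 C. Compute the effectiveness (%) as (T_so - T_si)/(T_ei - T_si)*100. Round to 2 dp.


eff = (8.1-(-3.4))/(20.3-(-3.4))*100 = 48.52 %

48.52 %


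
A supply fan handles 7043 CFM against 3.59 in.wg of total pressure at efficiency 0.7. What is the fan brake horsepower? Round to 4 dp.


BHP = 7043 * 3.59 / (6356 * 0.7) = 5.6829 hp

5.6829 hp


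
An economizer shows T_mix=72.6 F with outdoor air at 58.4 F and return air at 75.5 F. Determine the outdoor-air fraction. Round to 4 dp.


frac = (72.6 - 75.5) / (58.4 - 75.5) = 0.1696

0.1696


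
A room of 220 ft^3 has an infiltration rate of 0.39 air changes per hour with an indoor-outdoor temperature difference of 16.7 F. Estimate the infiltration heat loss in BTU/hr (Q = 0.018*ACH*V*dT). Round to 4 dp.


Q = 0.018 * 0.39 * 220 * 16.7 = 25.7915 BTU/hr

25.7915 BTU/hr


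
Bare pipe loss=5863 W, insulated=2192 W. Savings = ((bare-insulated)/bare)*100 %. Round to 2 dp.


Savings = ((5863-2192)/5863)*100 = 62.61 %

62.61 %


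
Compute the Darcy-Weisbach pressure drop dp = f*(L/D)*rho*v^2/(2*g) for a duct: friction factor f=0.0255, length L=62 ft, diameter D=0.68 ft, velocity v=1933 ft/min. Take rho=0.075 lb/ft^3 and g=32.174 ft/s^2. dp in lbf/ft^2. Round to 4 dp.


v_fps = 1933/60 = 32.2167 ft/s
dp = 0.0255*(62/0.68)*0.075*32.2167^2/(2*32.174) = 2.8126 lbf/ft^2

2.8126 lbf/ft^2


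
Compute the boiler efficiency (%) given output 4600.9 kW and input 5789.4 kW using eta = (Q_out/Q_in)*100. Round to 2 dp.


eta = (4600.9/5789.4)*100 = 79.47 %

79.47 %


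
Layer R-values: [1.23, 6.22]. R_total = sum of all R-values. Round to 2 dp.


R_total = 1.23 + 6.22 = 7.45

7.45


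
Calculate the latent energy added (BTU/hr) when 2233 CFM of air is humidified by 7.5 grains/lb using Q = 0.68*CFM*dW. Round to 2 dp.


Q = 0.68 * 2233 * 7.5 = 11388.30 BTU/hr

11388.30 BTU/hr


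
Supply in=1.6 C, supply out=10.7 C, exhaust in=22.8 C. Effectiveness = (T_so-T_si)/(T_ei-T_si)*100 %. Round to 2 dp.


eff = (10.7-1.6)/(22.8-1.6)*100 = 42.92 %

42.92 %


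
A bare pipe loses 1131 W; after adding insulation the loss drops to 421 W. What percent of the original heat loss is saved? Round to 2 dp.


Savings = ((1131-421)/1131)*100 = 62.78 %

62.78 %


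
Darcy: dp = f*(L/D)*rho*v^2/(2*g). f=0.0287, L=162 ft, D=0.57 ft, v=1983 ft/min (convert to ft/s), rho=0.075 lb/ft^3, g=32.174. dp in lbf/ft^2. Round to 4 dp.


v_fps = 1983/60 = 33.05 ft/s
dp = 0.0287*(162/0.57)*0.075*33.05^2/(2*32.174) = 10.3846 lbf/ft^2

10.3846 lbf/ft^2


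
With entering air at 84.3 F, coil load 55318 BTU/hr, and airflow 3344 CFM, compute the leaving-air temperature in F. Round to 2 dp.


dT = 55318/(1.08*3344) = 15.3171
T_leave = 84.3 - 15.3171 = 68.98 F

68.98 F


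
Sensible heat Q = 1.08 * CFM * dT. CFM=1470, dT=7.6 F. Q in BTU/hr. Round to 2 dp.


Q = 1.08 * 1470 * 7.6 = 12065.76 BTU/hr

12065.76 BTU/hr


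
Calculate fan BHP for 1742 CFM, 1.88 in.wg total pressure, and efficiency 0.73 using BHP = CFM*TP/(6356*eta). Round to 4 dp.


BHP = 1742 * 1.88 / (6356 * 0.73) = 0.7058 hp

0.7058 hp


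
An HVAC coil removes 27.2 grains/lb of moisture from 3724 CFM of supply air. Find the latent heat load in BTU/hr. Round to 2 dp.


Q = 0.68 * 3724 * 27.2 = 68879.10 BTU/hr

68879.10 BTU/hr


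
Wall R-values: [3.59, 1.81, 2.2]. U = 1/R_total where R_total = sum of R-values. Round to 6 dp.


R_total = 3.59 + 1.81 + 2.2 = 7.60
U = 1/7.60 = 0.131579

0.131579


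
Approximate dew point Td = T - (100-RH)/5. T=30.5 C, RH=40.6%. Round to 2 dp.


Td = 30.5 - (100-40.6)/5 = 18.62 C

18.62 C


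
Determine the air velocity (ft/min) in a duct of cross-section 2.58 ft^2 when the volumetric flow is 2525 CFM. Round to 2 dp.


V = 2525 / 2.58 = 978.68 ft/min

978.68 ft/min


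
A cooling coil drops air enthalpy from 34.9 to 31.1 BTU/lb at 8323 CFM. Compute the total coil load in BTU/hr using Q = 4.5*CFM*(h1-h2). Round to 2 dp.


Q = 4.5 * 8323 * (34.9 - 31.1) = 142323.30 BTU/hr

142323.30 BTU/hr


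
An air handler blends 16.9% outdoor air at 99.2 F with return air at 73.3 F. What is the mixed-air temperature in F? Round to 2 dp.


T_mix = 73.3 + (16.9/100)*(99.2-73.3) = 77.68 F

77.68 F


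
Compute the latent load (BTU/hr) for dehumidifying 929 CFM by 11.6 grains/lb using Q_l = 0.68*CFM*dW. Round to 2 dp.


Q = 0.68 * 929 * 11.6 = 7327.95 BTU/hr

7327.95 BTU/hr


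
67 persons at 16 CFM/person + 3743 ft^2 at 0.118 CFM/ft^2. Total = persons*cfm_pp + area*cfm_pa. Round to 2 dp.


Total = 67*16 + 3743*0.118 = 1513.67 CFM

1513.67 CFM


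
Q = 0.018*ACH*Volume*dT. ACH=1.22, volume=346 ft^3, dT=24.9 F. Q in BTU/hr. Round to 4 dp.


Q = 0.018 * 1.22 * 346 * 24.9 = 189.1942 BTU/hr

189.1942 BTU/hr


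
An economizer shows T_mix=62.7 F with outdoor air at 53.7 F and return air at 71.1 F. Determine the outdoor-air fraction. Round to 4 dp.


frac = (62.7 - 71.1) / (53.7 - 71.1) = 0.4828

0.4828


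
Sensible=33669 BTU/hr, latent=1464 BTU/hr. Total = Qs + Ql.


Qt = 33669 + 1464 = 35133 BTU/hr

35133 BTU/hr


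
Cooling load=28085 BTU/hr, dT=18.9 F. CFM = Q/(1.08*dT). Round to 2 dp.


CFM = 28085 / (1.08 * 18.9) = 1375.91

1375.91 CFM


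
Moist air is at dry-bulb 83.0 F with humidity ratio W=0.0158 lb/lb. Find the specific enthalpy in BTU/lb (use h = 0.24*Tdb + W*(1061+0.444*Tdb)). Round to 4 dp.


h = 0.24*83.0 + 0.0158*(1061+0.444*83.0) = 37.2661 BTU/lb

37.2661 BTU/lb


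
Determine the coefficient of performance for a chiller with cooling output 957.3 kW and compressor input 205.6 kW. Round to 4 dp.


COP = 957.3 / 205.6 = 4.6561

4.6561


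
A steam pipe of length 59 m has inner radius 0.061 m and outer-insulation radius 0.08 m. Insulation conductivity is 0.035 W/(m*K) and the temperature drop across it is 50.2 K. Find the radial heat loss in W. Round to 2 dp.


Q = 2*pi*0.035*59*50.2/ln(0.08/0.061) = 2402.09 W

2402.09 W


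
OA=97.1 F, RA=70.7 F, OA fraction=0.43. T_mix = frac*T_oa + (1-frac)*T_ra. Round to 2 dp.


T_mix = 0.43*97.1 + 0.57*70.7 = 82.05 F

82.05 F


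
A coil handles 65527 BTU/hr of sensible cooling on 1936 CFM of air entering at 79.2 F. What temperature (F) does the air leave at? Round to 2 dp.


dT = 65527/(1.08*1936) = 31.3394
T_leave = 79.2 - 31.3394 = 47.86 F

47.86 F


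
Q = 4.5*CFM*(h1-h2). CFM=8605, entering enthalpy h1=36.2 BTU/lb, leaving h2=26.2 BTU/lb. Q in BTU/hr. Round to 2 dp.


Q = 4.5 * 8605 * (36.2 - 26.2) = 387225.00 BTU/hr

387225.00 BTU/hr


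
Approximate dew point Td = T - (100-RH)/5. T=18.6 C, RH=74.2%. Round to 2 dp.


Td = 18.6 - (100-74.2)/5 = 13.44 C

13.44 C


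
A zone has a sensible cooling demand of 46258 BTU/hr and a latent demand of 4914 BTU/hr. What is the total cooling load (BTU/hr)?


Qt = 46258 + 4914 = 51172 BTU/hr

51172 BTU/hr


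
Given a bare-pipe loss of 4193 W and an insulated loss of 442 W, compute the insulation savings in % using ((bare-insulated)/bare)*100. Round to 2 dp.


Savings = ((4193-442)/4193)*100 = 89.46 %

89.46 %


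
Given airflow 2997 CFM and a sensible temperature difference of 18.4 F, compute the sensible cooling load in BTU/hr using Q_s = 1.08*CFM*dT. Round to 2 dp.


Q = 1.08 * 2997 * 18.4 = 59556.38 BTU/hr

59556.38 BTU/hr


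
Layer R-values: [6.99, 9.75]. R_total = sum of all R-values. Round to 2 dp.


R_total = 6.99 + 9.75 = 16.74

16.74


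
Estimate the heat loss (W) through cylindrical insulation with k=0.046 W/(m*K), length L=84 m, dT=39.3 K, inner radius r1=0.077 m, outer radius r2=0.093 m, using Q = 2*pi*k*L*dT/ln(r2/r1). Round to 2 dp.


Q = 2*pi*0.046*84*39.3/ln(0.093/0.077) = 5053.84 W

5053.84 W


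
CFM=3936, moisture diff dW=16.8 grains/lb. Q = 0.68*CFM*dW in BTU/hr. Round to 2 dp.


Q = 0.68 * 3936 * 16.8 = 44964.86 BTU/hr

44964.86 BTU/hr


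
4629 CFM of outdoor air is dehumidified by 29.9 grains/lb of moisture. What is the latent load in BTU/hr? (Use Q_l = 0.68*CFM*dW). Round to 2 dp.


Q = 0.68 * 4629 * 29.9 = 94116.83 BTU/hr

94116.83 BTU/hr


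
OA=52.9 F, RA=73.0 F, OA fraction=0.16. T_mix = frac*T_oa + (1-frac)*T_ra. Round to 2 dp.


T_mix = 0.16*52.9 + 0.84*73.0 = 69.78 F

69.78 F


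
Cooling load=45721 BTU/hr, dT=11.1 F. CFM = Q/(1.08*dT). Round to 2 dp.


CFM = 45721 / (1.08 * 11.1) = 3813.90

3813.90 CFM


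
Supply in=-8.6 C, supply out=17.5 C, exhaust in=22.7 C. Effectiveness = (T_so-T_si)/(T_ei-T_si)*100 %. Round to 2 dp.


eff = (17.5-(-8.6))/(22.7-(-8.6))*100 = 83.39 %

83.39 %


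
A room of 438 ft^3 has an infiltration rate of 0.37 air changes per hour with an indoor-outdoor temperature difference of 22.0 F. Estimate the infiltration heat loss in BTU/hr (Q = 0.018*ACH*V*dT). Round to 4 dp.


Q = 0.018 * 0.37 * 438 * 22.0 = 64.1758 BTU/hr

64.1758 BTU/hr


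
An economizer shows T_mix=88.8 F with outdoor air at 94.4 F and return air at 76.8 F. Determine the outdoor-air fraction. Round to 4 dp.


frac = (88.8 - 76.8) / (94.4 - 76.8) = 0.6818

0.6818
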